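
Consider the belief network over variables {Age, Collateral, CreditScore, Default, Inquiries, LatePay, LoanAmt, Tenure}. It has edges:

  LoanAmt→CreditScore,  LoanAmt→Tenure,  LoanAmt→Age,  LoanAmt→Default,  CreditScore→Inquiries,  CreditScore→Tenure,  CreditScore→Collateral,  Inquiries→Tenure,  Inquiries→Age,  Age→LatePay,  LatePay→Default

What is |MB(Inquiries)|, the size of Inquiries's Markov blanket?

4

Parents of Inquiries: CreditScore.
Inquiries has children Age, Tenure.
Co-parents of Inquiries (other parents of its children):
  Tenure's other parents are CreditScore, LoanAmt.
  Age's other parent is LoanAmt.
MB(Inquiries) = {Age, CreditScore, LoanAmt, Tenure}, which has 4 nodes.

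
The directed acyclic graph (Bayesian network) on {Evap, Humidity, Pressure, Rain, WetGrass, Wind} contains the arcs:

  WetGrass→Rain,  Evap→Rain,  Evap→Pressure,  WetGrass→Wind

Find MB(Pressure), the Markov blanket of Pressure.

Recall MB(v) = parents ∪ children ∪ spouses, where spouses are the other parents of v's children.
Parents of Pressure: Evap.
Pressure's children: none.
Pressure has no children, so there are no co-parents.
MB(Pressure) = {Evap}.

{Evap}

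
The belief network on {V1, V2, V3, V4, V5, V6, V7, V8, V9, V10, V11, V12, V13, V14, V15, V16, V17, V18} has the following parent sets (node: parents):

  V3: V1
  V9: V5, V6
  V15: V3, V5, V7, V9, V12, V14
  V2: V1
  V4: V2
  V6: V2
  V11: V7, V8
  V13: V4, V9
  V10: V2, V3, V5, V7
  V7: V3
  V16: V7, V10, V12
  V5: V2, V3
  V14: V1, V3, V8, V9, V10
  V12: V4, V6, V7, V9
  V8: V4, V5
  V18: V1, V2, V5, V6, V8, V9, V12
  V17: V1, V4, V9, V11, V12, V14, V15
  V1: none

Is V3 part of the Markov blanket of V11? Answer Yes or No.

No

V11 has child V17.
V11 has parents V7, V8.
Parents of each child, excluding V11:
  V17's other parents are V1, V4, V9, V12, V14, V15.
MB(V11) = {V1, V4, V7, V8, V9, V12, V14, V15, V17}; V3 is not in this set.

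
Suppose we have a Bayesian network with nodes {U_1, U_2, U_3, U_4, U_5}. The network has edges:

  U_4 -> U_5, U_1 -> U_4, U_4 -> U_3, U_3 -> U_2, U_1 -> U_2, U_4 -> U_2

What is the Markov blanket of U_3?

A node's Markov blanket = Pa ∪ Ch ∪ (parents of Ch other than the node itself).
Parents of U_3: U_4.
Ch(U_3) = {U_2}.
For each child, the remaining parents (spouses of U_3):
  parents(U_2) \ {U_3} = {U_1, U_4}.
MB(U_3) = {U_1, U_2, U_4}.

{U_1, U_2, U_4}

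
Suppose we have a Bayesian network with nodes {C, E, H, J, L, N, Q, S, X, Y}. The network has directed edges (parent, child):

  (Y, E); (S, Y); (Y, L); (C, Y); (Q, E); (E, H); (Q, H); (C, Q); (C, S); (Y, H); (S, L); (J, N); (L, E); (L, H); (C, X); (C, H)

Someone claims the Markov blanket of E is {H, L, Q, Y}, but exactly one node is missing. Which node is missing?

C

The Markov blanket of a node is its parents, its children, and the other parents of its children.
E's parents: L, Q, Y.
E has child H.
Other parents of E's children:
  parents(H) \ {E} = {C, L, Q, Y}.
MB(E) = {C, H, L, Q, Y}.
Comparing with the claimed set, C is missing.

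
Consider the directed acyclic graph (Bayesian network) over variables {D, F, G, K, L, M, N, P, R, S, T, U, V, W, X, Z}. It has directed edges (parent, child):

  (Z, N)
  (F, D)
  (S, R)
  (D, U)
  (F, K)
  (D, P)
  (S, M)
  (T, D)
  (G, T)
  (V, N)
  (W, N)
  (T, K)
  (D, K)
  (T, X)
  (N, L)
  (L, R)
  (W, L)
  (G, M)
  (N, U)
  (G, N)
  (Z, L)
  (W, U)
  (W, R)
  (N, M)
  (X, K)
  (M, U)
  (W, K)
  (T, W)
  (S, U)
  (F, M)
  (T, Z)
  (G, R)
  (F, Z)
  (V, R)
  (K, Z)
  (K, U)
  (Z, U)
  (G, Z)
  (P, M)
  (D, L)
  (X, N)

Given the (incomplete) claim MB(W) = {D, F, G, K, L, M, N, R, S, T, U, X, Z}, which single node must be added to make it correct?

W has parent T.
W has children K, L, N, R, U.
Other parents of W's children:
  K's other parents are D, F, T, X.
  N also has parents G, V, X, Z.
  parents(L) \ {W} = {D, N, Z}.
  parents(U) \ {W} = {D, K, M, N, S, Z}.
  R also has parents G, L, S, V.
MB(W) = {D, F, G, K, L, M, N, R, S, T, U, V, X, Z}.
Comparing with the claimed set, V is missing.

V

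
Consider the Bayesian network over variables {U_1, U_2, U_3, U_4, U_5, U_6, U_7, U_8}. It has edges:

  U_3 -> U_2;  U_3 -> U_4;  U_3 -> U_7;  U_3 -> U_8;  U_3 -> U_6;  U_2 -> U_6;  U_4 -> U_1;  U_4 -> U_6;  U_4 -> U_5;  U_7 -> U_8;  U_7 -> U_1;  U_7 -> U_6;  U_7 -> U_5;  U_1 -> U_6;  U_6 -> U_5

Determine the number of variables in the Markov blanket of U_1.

The Markov blanket of a node is its parents, its children, and the other parents of its children.
Pa(U_1) = {U_4, U_7}.
Ch(U_1) = {U_6}.
For each child, the remaining parents (spouses of U_1):
  U_6's other parents are U_2, U_3, U_4, U_7.
MB(U_1) = {U_2, U_3, U_4, U_6, U_7}, which has 5 nodes.

5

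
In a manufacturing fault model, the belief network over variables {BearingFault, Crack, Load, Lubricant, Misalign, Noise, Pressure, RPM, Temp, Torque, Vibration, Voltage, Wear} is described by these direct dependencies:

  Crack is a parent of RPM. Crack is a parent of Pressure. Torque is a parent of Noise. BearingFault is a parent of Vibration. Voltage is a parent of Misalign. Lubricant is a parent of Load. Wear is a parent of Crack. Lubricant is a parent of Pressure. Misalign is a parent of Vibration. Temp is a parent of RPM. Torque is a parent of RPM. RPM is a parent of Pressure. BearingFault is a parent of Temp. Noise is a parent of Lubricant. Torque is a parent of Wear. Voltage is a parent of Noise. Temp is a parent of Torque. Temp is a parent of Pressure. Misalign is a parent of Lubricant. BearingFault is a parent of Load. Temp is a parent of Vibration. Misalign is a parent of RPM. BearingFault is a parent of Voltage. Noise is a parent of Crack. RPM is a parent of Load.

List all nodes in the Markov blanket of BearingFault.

{Load, Lubricant, Misalign, RPM, Temp, Vibration, Voltage}

Recall MB(v) = parents ∪ children ∪ spouses, where spouses are the other parents of v's children.
BearingFault's parents: none.
Children of BearingFault: Load, Temp, Vibration, Voltage.
For each child, the remaining parents (spouses of BearingFault):
  Temp: no additional parents.
  Voltage has no other parent.
  Vibration's other parents are Misalign, Temp.
  parents(Load) \ {BearingFault} = {Lubricant, RPM}.
So the Markov blanket of BearingFault is {Load, Lubricant, Misalign, RPM, Temp, Vibration, Voltage}.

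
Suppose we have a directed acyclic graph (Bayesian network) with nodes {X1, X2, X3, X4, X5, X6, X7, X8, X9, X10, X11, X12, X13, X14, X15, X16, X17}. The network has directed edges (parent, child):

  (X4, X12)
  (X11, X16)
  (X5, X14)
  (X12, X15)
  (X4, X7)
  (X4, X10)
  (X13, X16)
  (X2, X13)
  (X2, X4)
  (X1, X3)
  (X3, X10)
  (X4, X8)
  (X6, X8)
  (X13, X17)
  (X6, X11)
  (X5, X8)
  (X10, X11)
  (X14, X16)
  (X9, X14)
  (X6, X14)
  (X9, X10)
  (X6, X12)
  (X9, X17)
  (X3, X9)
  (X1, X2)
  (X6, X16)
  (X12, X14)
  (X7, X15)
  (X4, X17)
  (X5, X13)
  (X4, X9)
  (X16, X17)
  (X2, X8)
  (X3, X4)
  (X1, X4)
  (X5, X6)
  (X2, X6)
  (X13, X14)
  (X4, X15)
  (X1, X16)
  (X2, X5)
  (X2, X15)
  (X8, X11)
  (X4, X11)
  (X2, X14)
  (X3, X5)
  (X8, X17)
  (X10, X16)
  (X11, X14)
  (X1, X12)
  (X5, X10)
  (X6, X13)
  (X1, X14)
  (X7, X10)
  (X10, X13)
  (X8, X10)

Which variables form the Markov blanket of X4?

{X1, X2, X3, X5, X6, X7, X8, X9, X10, X11, X12, X13, X15, X16, X17}

Children of X4: X7, X8, X9, X10, X11, X12, X15, X17.
X4's parents: X1, X2, X3.
Other parents of X4's children:
  X7: no additional parents.
  X8 also has parents X2, X5, X6.
  X9's other parent is X3.
  X10's other parents are X3, X5, X7, X8, X9.
  X11 also has parents X6, X8, X10.
  parents(X12) \ {X4} = {X1, X6}.
  parents(X15) \ {X4} = {X2, X7, X12}.
  parents(X17) \ {X4} = {X8, X9, X13, X16}.
MB(X4) = {X1, X2, X3, X5, X6, X7, X8, X9, X10, X11, X12, X13, X15, X16, X17}.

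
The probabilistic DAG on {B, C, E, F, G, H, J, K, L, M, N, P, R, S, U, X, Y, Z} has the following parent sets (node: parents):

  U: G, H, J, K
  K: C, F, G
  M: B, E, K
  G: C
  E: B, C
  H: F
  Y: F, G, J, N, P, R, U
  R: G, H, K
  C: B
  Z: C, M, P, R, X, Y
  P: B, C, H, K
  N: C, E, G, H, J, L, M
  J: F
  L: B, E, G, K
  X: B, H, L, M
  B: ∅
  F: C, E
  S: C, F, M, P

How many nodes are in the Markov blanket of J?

By definition, MB(J) is built from J's parents, J's children, and the co-parents of J.
J's children: N, U, Y.
Pa(J) = {F}.
Co-parents of J (other parents of its children):
  N: C, E, G, H, L, M
  U: G, H, K
  Y: F, G, N, P, R, U
MB(J) = {C, E, F, G, H, K, L, M, N, P, R, U, Y}, which has 13 nodes.

13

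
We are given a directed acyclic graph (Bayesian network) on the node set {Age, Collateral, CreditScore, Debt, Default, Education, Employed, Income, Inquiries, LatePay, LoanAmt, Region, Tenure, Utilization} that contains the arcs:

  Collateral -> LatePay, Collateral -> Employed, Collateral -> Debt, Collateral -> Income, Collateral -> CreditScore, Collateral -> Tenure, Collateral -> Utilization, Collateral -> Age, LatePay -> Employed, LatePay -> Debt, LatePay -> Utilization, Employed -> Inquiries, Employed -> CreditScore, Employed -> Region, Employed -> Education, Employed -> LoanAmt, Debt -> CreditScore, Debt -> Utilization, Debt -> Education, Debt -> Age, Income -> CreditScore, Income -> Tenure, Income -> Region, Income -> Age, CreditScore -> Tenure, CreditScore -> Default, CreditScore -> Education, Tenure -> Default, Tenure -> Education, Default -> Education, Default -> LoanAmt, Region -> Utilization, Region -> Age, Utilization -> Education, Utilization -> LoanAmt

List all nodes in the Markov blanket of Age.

The Markov blanket of a node is its parents, its children, and the other parents of its children.
Age has no children.
Age has parents Collateral, Debt, Income, Region.
With no children, Age has no spouses; the co-parent set is empty.
MB(Age) = {Collateral, Debt, Income, Region}.

{Collateral, Debt, Income, Region}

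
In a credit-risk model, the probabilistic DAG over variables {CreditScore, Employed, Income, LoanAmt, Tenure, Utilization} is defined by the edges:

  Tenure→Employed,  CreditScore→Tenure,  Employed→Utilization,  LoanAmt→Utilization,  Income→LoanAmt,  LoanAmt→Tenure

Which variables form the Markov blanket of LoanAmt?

{CreditScore, Employed, Income, Tenure, Utilization}

A node's Markov blanket = Pa ∪ Ch ∪ (parents of Ch other than the node itself).
Parents of LoanAmt: Income.
Ch(LoanAmt) = {Tenure, Utilization}.
Other parents of LoanAmt's children:
  parents(Tenure) \ {LoanAmt} = {CreditScore}.
  Utilization also has parent Employed.
MB(LoanAmt) = {CreditScore, Employed, Income, Tenure, Utilization}.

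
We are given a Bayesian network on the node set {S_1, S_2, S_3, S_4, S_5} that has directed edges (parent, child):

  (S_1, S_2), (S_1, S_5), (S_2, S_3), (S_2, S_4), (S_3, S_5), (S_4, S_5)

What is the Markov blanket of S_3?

Recall MB(v) = parents ∪ children ∪ spouses, where spouses are the other parents of v's children.
Children of S_3: S_5.
Pa(S_3) = {S_2}.
Other parents of S_3's children:
  parents(S_5) \ {S_3} = {S_1, S_4}.
So the Markov blanket of S_3 is {S_1, S_2, S_4, S_5}.

{S_1, S_2, S_4, S_5}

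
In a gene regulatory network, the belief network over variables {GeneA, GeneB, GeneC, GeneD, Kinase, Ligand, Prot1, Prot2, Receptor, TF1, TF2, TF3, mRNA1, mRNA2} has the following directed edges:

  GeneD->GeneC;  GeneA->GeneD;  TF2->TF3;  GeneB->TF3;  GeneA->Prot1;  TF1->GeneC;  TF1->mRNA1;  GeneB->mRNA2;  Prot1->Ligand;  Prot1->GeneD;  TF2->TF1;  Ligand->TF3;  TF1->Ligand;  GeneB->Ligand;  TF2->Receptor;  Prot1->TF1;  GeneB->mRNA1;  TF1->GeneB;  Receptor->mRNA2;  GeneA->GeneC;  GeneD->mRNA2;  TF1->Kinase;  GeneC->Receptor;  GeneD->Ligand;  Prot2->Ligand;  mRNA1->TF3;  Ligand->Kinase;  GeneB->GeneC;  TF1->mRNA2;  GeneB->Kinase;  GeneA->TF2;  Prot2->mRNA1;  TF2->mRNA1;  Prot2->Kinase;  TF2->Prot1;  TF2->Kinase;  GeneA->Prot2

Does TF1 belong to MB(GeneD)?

TF1 is a co-parent of GeneD: both are parents of GeneC, Ligand, mRNA2.
So TF1 ∈ MB(GeneD).

Yes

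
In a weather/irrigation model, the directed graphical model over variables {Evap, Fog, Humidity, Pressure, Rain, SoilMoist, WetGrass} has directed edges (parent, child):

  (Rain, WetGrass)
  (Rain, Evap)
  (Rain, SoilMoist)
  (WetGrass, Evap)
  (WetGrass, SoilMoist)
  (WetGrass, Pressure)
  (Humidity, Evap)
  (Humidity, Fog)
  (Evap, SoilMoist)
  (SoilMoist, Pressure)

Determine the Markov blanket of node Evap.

{Humidity, Rain, SoilMoist, WetGrass}

A node's Markov blanket = Pa ∪ Ch ∪ (parents of Ch other than the node itself).
Parents of Evap: Humidity, Rain, WetGrass.
Ch(Evap) = {SoilMoist}.
Co-parents of Evap (other parents of its children):
  SoilMoist: Rain, WetGrass
So the Markov blanket of Evap is {Humidity, Rain, SoilMoist, WetGrass}.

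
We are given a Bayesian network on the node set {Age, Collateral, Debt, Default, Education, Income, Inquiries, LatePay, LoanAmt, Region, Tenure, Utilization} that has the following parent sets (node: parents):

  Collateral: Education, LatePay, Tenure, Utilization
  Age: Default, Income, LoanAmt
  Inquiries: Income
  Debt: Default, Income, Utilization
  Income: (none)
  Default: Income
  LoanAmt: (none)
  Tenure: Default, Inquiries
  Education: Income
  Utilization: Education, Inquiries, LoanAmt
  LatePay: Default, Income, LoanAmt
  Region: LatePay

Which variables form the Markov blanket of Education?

Recall MB(v) = parents ∪ children ∪ spouses, where spouses are the other parents of v's children.
Education has parent Income.
Ch(Education) = {Collateral, Utilization}.
Parents of each child, excluding Education:
  Utilization: Inquiries, LoanAmt
  Collateral: LatePay, Tenure, Utilization
MB(Education) = {Collateral, Income, Inquiries, LatePay, LoanAmt, Tenure, Utilization}.

{Collateral, Income, Inquiries, LatePay, LoanAmt, Tenure, Utilization}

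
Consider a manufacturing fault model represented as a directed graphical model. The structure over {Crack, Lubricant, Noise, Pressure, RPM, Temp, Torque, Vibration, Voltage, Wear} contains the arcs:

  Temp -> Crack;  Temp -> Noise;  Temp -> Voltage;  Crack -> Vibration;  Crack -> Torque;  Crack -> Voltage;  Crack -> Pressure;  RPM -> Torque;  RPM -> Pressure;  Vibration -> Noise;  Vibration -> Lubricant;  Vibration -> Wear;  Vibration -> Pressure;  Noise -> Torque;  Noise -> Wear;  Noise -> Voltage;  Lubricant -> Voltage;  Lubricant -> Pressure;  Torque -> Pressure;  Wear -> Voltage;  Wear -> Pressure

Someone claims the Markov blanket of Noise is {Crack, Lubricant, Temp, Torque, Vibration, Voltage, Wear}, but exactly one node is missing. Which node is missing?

RPM

Noise's parents: Temp, Vibration.
Noise's children: Torque, Voltage, Wear.
For each child, the remaining parents (spouses of Noise):
  Torque also has parents Crack, RPM.
  Wear's other parent is Vibration.
  Voltage also has parents Crack, Lubricant, Temp, Wear.
MB(Noise) = {Crack, Lubricant, RPM, Temp, Torque, Vibration, Voltage, Wear}.
Comparing with the claimed set, RPM is missing.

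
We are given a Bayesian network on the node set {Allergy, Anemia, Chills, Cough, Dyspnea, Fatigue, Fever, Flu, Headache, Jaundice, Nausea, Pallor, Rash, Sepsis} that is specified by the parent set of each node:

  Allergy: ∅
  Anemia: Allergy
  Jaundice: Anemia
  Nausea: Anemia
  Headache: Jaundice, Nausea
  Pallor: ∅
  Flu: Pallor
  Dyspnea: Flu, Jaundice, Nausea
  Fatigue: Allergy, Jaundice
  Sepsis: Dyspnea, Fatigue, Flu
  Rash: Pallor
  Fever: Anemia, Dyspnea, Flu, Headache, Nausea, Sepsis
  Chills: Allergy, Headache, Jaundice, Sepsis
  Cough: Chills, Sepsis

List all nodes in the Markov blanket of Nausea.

Parents of Nausea: Anemia.
Nausea has children Dyspnea, Fever, Headache.
Co-parents of Nausea (other parents of its children):
  Headache's other parent is Jaundice.
  parents(Dyspnea) \ {Nausea} = {Flu, Jaundice}.
  parents(Fever) \ {Nausea} = {Anemia, Dyspnea, Flu, Headache, Sepsis}.
So the Markov blanket of Nausea is {Anemia, Dyspnea, Fever, Flu, Headache, Jaundice, Sepsis}.

{Anemia, Dyspnea, Fever, Flu, Headache, Jaundice, Sepsis}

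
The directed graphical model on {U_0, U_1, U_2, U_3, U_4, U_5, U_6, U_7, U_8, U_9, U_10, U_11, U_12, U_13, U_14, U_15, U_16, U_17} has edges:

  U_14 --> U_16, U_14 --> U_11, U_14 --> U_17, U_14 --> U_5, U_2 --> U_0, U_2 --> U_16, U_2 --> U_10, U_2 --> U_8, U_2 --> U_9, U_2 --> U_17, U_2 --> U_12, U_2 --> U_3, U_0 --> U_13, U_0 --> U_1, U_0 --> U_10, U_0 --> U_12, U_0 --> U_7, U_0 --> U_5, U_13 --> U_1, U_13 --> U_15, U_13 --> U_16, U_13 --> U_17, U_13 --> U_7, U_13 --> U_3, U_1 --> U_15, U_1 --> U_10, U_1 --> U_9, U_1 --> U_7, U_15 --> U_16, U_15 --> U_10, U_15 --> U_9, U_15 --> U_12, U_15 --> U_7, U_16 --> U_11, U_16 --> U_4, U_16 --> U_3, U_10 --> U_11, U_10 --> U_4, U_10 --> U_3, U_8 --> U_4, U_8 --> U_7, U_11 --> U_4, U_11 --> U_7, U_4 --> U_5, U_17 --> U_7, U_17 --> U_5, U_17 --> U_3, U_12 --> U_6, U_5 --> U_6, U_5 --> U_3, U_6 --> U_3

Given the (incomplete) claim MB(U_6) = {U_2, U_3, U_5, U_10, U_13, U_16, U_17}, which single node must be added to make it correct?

U_12

By definition, MB(U_6) is built from U_6's parents, U_6's children, and the co-parents of U_6.
Parents of U_6: U_5, U_12.
U_6's children: U_3.
Parents of each child, excluding U_6:
  parents(U_3) \ {U_6} = {U_2, U_5, U_10, U_13, U_16, U_17}.
MB(U_6) = {U_2, U_3, U_5, U_10, U_12, U_13, U_16, U_17}.
Comparing with the claimed set, U_12 is missing.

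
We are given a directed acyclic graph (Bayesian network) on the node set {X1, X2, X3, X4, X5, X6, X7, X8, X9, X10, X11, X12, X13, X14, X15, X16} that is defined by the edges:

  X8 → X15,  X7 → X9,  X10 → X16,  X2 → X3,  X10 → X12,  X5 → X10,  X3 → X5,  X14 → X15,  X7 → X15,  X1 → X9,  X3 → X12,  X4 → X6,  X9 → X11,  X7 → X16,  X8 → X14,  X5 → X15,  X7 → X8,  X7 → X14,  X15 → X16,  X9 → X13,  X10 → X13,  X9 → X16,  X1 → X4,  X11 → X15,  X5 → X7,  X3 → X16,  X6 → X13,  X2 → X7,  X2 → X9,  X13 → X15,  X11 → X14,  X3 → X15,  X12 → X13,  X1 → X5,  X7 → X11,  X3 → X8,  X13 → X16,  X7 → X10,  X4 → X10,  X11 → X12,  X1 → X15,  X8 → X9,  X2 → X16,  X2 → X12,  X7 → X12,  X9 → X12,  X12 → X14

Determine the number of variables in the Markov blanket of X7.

The Markov blanket of a node is its parents, its children, and the other parents of its children.
X7's children: X8, X9, X10, X11, X12, X14, X15, X16.
X7 has parents X2, X5.
For each child, the remaining parents (spouses of X7):
  X8: X3
  X9: X1, X2, X8
  X10: X4, X5
  X11: X9
  X12: X2, X3, X9, X10, X11
  X14: X8, X11, X12
  X15: X1, X3, X5, X8, X11, X13, X14
  X16: X2, X3, X9, X10, X13, X15
MB(X7) = {X1, X2, X3, X4, X5, X8, X9, X10, X11, X12, X13, X14, X15, X16}, which has 14 nodes.

14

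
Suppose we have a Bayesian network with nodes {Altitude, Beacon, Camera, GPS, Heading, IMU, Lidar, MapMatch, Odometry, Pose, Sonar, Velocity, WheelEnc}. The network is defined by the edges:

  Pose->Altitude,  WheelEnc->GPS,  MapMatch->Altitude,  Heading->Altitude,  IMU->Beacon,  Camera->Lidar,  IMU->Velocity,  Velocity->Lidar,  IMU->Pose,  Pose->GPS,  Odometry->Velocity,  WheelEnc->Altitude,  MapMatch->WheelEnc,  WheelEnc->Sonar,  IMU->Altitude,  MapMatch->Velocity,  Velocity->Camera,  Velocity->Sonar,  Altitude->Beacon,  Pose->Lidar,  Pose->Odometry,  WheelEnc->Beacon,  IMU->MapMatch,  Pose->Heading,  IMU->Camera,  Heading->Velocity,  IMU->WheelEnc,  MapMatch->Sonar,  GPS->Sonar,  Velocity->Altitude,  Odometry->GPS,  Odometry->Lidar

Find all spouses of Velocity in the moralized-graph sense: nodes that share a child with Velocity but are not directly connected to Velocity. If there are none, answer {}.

Children of Velocity: Altitude, Camera, Lidar, Sonar.
  parents(Camera) \ {Velocity} = {IMU}.
  Lidar also has parents Camera, Odometry, Pose.
  Sonar's other parents are GPS, MapMatch, WheelEnc.
  Altitude's other parents are Heading, IMU, MapMatch, Pose, WheelEnc.
Excluding nodes already adjacent to Velocity (Altitude, Camera, Heading, IMU, Lidar, MapMatch, Odometry, Sonar), the co-parent-only contribution is {GPS, Pose, WheelEnc}.

{GPS, Pose, WheelEnc}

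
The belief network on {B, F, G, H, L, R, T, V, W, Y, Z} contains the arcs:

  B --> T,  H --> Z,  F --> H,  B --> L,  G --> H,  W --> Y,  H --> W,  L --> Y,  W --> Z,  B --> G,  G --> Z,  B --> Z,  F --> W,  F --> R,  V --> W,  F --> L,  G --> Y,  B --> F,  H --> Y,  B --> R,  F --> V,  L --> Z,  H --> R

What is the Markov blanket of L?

L's children: Y, Z.
Parents of L: B, F.
Other parents of L's children:
  Y: G, H, W
  Z: B, G, H, W
MB(L) = {B, F, G, H, W, Y, Z}.

{B, F, G, H, W, Y, Z}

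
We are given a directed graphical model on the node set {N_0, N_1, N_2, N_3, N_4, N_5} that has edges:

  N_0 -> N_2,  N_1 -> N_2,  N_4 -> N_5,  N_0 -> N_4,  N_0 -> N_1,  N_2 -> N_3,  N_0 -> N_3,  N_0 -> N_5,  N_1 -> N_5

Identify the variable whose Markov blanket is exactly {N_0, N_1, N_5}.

N_4

The target node must have every member of {N_0, N_1, N_5} as a parent, child, or co-parent, and no others.
Parents of N_4: N_0; children: N_5; co-parents: N_0, N_1.
These exactly cover the given set, so the node is N_4.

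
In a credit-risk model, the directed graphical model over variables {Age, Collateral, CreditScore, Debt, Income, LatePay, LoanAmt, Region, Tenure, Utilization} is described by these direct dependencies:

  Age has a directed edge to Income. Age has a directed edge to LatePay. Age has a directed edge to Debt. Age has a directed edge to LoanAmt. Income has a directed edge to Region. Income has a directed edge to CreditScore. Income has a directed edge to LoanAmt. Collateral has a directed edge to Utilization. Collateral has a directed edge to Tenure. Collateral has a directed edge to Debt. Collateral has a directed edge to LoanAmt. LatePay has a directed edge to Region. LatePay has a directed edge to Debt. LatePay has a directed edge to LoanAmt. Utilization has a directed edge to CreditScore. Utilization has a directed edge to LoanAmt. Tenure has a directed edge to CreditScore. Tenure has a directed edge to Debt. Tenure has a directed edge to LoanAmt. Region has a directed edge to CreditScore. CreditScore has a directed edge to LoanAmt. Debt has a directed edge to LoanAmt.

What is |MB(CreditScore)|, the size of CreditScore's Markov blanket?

9

The Markov blanket of a node is its parents, its children, and the other parents of its children.
CreditScore's parents: Income, Region, Tenure, Utilization.
Ch(CreditScore) = {LoanAmt}.
Co-parents of CreditScore (other parents of its children):
  LoanAmt: Age, Collateral, Debt, Income, LatePay, Tenure, Utilization
MB(CreditScore) = {Age, Collateral, Debt, Income, LatePay, LoanAmt, Region, Tenure, Utilization}, which has 9 nodes.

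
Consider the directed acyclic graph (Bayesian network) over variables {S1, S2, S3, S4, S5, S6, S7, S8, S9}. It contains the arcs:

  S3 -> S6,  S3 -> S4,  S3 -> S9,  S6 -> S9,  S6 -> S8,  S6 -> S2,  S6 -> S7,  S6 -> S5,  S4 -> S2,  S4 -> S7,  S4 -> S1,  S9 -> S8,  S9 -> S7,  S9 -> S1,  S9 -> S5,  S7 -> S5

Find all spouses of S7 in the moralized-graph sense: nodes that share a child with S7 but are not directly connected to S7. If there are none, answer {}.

Children of S7: S5.
  parents(S5) \ {S7} = {S6, S9}.
Excluding nodes already adjacent to S7 (S4, S5, S6, S9), the co-parent-only contribution is {}.

{}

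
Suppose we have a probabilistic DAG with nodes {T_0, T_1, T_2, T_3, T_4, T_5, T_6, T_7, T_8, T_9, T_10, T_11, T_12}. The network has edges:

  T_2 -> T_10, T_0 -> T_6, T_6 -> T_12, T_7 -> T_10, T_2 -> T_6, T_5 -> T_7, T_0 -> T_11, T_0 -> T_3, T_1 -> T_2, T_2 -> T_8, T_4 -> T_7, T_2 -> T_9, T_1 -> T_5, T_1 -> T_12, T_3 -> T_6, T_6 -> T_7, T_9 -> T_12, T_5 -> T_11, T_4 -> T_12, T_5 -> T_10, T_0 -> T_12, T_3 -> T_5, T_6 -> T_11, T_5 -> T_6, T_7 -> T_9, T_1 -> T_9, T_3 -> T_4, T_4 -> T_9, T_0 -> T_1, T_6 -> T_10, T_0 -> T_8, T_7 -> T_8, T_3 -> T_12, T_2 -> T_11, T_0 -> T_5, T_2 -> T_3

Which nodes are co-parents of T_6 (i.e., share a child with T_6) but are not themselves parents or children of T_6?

Children of T_6: T_7, T_10, T_11, T_12.
  T_7's other parents are T_4, T_5.
  parents(T_10) \ {T_6} = {T_2, T_5, T_7}.
  T_11's other parents are T_0, T_2, T_5.
  parents(T_12) \ {T_6} = {T_0, T_1, T_3, T_4, T_9}.
Excluding nodes already adjacent to T_6 (T_0, T_2, T_3, T_5, T_7, T_10, T_11, T_12), the co-parent-only contribution is {T_1, T_4, T_9}.

{T_1, T_4, T_9}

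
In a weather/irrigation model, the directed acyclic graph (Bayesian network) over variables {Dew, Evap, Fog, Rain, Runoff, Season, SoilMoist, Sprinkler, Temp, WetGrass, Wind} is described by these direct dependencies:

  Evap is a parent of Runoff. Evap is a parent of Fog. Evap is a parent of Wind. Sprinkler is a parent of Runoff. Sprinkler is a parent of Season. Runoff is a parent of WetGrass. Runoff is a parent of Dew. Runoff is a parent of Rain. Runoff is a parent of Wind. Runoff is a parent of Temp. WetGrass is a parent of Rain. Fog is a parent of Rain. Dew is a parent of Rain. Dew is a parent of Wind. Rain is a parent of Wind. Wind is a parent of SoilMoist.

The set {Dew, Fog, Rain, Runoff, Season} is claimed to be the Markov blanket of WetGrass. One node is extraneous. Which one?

Season

WetGrass's children: Rain.
Pa(WetGrass) = {Runoff}.
Co-parents of WetGrass (other parents of its children):
  Rain: Dew, Fog, Runoff
MB(WetGrass) = {Dew, Fog, Rain, Runoff}.
Season is neither a parent, child, nor co-parent of WetGrass, so it does not belong.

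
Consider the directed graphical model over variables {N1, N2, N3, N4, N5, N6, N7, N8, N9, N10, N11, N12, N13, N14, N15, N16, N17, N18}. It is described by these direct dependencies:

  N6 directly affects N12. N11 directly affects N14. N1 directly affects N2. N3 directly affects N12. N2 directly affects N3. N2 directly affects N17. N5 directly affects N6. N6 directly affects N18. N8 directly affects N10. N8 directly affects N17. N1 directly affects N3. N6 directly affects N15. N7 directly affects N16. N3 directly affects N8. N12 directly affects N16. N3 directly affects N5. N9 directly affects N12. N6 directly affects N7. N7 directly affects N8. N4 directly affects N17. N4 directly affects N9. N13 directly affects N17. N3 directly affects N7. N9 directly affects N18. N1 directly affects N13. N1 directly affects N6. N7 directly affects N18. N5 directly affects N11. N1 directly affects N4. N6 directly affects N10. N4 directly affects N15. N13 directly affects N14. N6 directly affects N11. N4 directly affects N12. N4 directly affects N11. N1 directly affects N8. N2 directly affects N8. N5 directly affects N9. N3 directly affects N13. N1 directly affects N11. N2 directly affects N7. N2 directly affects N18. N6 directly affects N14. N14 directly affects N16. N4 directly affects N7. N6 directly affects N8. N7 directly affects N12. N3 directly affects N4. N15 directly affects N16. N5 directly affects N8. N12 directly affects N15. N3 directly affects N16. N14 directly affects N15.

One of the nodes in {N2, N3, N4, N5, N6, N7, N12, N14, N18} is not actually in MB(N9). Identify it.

N14

Pa(N9) = {N4, N5}.
N9's children: N12, N18.
For each child, the remaining parents (spouses of N9):
  N12's other parents are N3, N4, N6, N7.
  parents(N18) \ {N9} = {N2, N6, N7}.
MB(N9) = {N2, N3, N4, N5, N6, N7, N12, N18}.
N14 is neither a parent, child, nor co-parent of N9, so it does not belong.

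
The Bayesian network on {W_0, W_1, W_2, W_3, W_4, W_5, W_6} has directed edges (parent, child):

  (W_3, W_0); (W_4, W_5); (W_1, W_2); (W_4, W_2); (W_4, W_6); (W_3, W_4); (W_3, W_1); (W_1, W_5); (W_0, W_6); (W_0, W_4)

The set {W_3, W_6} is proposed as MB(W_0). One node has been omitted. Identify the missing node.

A node's Markov blanket = Pa ∪ Ch ∪ (parents of Ch other than the node itself).
Ch(W_0) = {W_4, W_6}.
Parents of W_0: W_3.
Other parents of W_0's children:
  W_4's other parent is W_3.
  W_6 also has parent W_4.
MB(W_0) = {W_3, W_4, W_6}.
Comparing with the claimed set, W_4 is missing.

W_4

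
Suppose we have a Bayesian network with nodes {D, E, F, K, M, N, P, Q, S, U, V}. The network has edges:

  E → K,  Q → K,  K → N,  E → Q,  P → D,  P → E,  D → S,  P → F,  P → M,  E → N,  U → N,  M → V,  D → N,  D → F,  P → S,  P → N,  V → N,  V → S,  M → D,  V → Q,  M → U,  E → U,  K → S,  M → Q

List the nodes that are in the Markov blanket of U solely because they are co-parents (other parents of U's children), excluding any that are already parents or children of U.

Children of U: N.
  N: D, E, K, P, V
Excluding nodes already adjacent to U (E, M, N), the co-parent-only contribution is {D, K, P, V}.

{D, K, P, V}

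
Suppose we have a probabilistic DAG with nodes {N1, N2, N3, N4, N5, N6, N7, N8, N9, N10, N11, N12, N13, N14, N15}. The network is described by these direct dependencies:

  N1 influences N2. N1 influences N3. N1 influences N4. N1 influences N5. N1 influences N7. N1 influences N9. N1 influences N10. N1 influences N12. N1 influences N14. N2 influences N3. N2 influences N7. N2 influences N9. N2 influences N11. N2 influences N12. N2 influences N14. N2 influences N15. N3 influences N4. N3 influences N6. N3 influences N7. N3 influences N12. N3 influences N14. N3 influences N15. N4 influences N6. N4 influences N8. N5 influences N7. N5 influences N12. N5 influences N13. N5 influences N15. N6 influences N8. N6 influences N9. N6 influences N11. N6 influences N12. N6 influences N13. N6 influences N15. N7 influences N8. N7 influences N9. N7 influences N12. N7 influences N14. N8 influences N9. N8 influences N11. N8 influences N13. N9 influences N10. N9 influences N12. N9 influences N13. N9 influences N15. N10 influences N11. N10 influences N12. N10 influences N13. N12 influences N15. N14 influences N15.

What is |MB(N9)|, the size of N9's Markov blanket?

12

Recall MB(v) = parents ∪ children ∪ spouses, where spouses are the other parents of v's children.
Parents of N9: N1, N2, N6, N7, N8.
N9 has children N10, N12, N13, N15.
Other parents of N9's children:
  N10's other parent is N1.
  parents(N12) \ {N9} = {N1, N2, N3, N5, N6, N7, N10}.
  N13's other parents are N5, N6, N8, N10.
  parents(N15) \ {N9} = {N2, N3, N5, N6, N12, N14}.
MB(N9) = {N1, N2, N3, N5, N6, N7, N8, N10, N12, N13, N14, N15}, which has 12 nodes.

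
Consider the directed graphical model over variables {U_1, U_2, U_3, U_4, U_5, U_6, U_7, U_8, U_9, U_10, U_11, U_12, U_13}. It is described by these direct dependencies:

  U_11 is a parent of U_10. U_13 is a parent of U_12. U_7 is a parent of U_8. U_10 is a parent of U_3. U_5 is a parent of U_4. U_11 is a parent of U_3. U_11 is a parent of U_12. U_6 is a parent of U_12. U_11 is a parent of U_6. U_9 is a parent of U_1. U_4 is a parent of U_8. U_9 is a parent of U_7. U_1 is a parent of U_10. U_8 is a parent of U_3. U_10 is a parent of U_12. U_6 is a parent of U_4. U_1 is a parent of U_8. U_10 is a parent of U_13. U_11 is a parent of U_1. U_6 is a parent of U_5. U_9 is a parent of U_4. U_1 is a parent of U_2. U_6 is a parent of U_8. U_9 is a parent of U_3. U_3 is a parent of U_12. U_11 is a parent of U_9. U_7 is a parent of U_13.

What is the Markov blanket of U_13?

{U_3, U_6, U_7, U_10, U_11, U_12}

Parents of U_13: U_7, U_10.
U_13 has child U_12.
Co-parents of U_13 (other parents of its children):
  U_12: U_3, U_6, U_10, U_11
So the Markov blanket of U_13 is {U_3, U_6, U_7, U_10, U_11, U_12}.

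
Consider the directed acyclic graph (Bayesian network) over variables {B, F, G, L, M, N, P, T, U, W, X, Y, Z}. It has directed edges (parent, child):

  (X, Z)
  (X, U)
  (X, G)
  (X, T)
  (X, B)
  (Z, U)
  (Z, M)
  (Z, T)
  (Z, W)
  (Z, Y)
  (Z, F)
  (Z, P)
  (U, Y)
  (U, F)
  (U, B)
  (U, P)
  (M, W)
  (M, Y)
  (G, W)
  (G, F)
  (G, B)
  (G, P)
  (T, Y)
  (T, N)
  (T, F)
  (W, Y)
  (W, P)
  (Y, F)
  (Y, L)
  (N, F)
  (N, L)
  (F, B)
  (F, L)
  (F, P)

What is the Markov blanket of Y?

{F, G, L, M, N, T, U, W, Z}

Y has parents M, T, U, W, Z.
Y's children: F, L.
For each child, the remaining parents (spouses of Y):
  F's other parents are G, N, T, U, Z.
  L's other parents are F, N.
So the Markov blanket of Y is {F, G, L, M, N, T, U, W, Z}.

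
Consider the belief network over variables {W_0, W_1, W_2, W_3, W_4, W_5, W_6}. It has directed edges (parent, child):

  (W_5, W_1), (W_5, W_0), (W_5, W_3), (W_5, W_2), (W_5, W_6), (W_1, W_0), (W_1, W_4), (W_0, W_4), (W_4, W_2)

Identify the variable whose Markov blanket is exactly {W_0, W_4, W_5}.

W_1

The target node must have every member of {W_0, W_4, W_5} as a parent, child, or co-parent, and no others.
Parents of W_1: W_5; children: W_0, W_4; co-parents: W_0, W_5.
These exactly cover the given set, so the node is W_1.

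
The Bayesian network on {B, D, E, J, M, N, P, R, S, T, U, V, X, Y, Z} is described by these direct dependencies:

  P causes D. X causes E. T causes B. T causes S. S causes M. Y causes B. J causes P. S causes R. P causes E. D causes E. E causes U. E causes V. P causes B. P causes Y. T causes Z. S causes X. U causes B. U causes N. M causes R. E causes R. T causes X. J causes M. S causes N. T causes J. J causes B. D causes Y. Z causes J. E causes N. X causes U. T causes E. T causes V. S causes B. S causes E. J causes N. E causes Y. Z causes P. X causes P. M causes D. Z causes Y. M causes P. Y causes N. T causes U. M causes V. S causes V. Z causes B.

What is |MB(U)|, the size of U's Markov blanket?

10

Recall MB(v) = parents ∪ children ∪ spouses, where spouses are the other parents of v's children.
Parents of U: E, T, X.
Ch(U) = {B, N}.
Co-parents of U (other parents of its children):
  B's other parents are J, P, S, T, Y, Z.
  parents(N) \ {U} = {E, J, S, Y}.
MB(U) = {B, E, J, N, P, S, T, X, Y, Z}, which has 10 nodes.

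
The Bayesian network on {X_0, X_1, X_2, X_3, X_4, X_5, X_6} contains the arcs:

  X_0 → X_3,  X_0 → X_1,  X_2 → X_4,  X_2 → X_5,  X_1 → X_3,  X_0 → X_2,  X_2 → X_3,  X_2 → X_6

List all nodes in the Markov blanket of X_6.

By definition, MB(X_6) is built from X_6's parents, X_6's children, and the co-parents of X_6.
X_6's parents: X_2.
X_6's children: none.
With no children, X_6 has no spouses; the co-parent set is empty.
So the Markov blanket of X_6 is {X_2}.

{X_2}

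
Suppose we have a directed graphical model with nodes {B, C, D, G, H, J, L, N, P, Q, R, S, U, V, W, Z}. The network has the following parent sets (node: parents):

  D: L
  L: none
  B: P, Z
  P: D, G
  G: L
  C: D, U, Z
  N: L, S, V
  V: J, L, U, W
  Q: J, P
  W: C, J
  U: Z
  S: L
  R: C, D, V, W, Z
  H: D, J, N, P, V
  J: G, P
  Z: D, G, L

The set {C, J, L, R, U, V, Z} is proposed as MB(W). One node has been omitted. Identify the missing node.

D

Parents of W: C, J.
W has children R, V.
Parents of each child, excluding W:
  V also has parents J, L, U.
  parents(R) \ {W} = {C, D, V, Z}.
MB(W) = {C, D, J, L, R, U, V, Z}.
Comparing with the claimed set, D is missing.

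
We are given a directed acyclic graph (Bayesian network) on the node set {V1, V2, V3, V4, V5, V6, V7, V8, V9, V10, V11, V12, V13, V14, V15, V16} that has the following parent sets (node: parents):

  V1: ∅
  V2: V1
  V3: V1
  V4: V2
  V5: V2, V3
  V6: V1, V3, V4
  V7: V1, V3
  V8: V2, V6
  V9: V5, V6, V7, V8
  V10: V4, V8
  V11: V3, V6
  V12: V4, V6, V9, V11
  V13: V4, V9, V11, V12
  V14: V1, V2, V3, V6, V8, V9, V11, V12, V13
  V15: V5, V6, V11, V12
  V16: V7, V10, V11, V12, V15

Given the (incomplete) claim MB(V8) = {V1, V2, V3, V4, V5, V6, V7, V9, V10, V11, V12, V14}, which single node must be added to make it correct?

The Markov blanket of a node is its parents, its children, and the other parents of its children.
V8's children: V9, V10, V14.
V8 has parents V2, V6.
For each child, the remaining parents (spouses of V8):
  V9 also has parents V5, V6, V7.
  V10 also has parent V4.
  V14 also has parents V1, V2, V3, V6, V9, V11, V12, V13.
MB(V8) = {V1, V2, V3, V4, V5, V6, V7, V9, V10, V11, V12, V13, V14}.
Comparing with the claimed set, V13 is missing.

V13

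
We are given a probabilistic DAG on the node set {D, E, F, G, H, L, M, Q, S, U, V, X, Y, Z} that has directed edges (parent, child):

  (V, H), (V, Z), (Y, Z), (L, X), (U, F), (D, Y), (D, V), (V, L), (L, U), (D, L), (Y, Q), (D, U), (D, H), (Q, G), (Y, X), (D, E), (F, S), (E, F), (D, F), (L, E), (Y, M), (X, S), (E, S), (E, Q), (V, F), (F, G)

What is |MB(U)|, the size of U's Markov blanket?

U has parents D, L.
U's children: F.
For each child, the remaining parents (spouses of U):
  F also has parents D, E, V.
MB(U) = {D, E, F, L, V}, which has 5 nodes.

5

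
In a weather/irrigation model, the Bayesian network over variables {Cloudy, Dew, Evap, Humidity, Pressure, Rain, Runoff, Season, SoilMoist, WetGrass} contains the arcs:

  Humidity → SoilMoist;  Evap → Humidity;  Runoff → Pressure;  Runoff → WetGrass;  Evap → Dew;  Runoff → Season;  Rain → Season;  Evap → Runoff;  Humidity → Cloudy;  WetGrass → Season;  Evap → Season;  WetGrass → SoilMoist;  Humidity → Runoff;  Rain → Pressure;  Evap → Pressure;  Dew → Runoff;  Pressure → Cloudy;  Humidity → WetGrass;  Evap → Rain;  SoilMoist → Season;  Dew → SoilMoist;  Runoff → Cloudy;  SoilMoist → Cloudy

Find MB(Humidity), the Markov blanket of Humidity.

Humidity's children: Cloudy, Runoff, SoilMoist, WetGrass.
Humidity's parents: Evap.
Co-parents of Humidity (other parents of its children):
  Runoff also has parents Dew, Evap.
  parents(WetGrass) \ {Humidity} = {Runoff}.
  SoilMoist's other parents are Dew, WetGrass.
  parents(Cloudy) \ {Humidity} = {Pressure, Runoff, SoilMoist}.
Taking the union gives {Cloudy, Dew, Evap, Pressure, Runoff, SoilMoist, WetGrass}.

{Cloudy, Dew, Evap, Pressure, Runoff, SoilMoist, WetGrass}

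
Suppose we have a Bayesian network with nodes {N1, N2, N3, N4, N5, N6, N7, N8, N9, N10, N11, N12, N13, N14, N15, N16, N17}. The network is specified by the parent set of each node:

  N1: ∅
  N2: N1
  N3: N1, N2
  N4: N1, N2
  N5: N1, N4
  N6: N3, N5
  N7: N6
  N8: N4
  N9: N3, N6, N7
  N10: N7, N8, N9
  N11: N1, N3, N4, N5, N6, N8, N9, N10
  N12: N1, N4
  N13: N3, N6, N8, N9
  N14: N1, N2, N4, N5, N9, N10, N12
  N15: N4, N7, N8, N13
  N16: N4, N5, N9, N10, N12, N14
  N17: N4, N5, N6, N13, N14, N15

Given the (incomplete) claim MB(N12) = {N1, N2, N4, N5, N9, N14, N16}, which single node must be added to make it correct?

The Markov blanket of a node is its parents, its children, and the other parents of its children.
Pa(N12) = {N1, N4}.
N12's children: N14, N16.
Other parents of N12's children:
  N14's other parents are N1, N2, N4, N5, N9, N10.
  N16 also has parents N4, N5, N9, N10, N14.
MB(N12) = {N1, N2, N4, N5, N9, N10, N14, N16}.
Comparing with the claimed set, N10 is missing.

N10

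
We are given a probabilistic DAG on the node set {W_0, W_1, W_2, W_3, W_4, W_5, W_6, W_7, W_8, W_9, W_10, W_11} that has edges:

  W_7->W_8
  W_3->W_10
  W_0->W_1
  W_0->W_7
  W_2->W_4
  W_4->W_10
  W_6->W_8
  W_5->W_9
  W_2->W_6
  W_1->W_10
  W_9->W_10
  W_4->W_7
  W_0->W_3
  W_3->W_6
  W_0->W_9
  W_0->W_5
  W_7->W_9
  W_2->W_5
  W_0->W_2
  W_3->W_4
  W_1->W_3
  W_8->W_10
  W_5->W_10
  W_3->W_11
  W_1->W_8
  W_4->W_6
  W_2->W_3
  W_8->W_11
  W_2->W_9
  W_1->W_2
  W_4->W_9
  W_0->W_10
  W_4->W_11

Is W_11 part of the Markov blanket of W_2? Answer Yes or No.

No

W_2 has parents W_0, W_1.
Children of W_2: W_3, W_4, W_5, W_6, W_9.
Parents of each child, excluding W_2:
  W_3: W_0, W_1
  W_4: W_3
  W_5: W_0
  W_6: W_3, W_4
  W_9: W_0, W_4, W_5, W_7
MB(W_2) = {W_0, W_1, W_3, W_4, W_5, W_6, W_7, W_9}; W_11 is not in this set.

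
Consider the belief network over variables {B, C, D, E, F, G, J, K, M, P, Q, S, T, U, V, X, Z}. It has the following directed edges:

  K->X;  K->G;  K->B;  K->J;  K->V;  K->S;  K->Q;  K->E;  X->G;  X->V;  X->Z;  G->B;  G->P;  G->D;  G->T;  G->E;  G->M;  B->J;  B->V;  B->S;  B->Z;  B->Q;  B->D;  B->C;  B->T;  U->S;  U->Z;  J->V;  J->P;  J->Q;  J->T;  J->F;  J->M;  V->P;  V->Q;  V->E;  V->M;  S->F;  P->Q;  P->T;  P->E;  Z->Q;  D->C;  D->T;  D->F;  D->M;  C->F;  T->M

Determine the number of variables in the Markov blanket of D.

10

By definition, MB(D) is built from D's parents, D's children, and the co-parents of D.
Parents of D: B, G.
D has children C, F, M, T.
Parents of each child, excluding D:
  C: B
  T: B, G, J, P
  F: C, J, S
  M: G, J, T, V
MB(D) = {B, C, F, G, J, M, P, S, T, V}, which has 10 nodes.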